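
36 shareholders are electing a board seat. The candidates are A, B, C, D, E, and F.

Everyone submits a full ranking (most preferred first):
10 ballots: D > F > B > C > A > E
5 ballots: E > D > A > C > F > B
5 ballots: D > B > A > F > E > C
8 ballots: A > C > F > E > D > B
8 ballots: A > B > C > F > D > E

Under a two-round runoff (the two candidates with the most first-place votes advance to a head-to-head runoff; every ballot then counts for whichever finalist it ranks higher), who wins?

D

Round 1 first-place votes: A 16, B 0, C 0, D 15, E 5, F 0. A and D advance.
Runoff: A is ranked above D on 16 ballots, D above A on 20.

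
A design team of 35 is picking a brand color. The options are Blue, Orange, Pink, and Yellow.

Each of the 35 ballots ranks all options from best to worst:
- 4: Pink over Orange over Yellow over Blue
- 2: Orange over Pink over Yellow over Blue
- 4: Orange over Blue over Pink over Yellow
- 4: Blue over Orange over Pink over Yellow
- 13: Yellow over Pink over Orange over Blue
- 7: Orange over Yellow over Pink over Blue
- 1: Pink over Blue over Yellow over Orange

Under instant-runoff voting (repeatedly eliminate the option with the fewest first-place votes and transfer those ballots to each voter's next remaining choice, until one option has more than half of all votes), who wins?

Round 1: Blue 4, Orange 13, Pink 5, Yellow 13. Blue eliminated.
Round 2: Orange 17, Pink 5, Yellow 13. Pink eliminated.
Round 3: Orange 21, Yellow 14. Orange has a majority (≥18).

Orange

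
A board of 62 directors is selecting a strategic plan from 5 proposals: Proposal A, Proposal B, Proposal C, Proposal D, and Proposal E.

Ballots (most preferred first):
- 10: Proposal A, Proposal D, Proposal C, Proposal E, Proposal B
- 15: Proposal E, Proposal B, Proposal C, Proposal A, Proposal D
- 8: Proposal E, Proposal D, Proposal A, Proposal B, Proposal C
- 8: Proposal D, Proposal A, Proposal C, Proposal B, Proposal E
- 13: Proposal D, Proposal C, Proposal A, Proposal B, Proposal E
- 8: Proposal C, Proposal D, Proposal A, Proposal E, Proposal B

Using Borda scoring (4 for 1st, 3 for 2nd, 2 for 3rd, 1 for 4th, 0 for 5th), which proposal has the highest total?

Proposal A: 10×4 + 15×1 + 8×2 + 8×3 + 13×2 + 8×2 = 137
Proposal B: 10×0 + 15×3 + 8×1 + 8×1 + 13×1 + 8×0 = 74
Proposal C: 10×2 + 15×2 + 8×0 + 8×2 + 13×3 + 8×4 = 137
Proposal D: 10×3 + 15×0 + 8×3 + 8×4 + 13×4 + 8×3 = 162
Proposal E: 10×1 + 15×4 + 8×4 + 8×0 + 13×0 + 8×1 = 110

Proposal D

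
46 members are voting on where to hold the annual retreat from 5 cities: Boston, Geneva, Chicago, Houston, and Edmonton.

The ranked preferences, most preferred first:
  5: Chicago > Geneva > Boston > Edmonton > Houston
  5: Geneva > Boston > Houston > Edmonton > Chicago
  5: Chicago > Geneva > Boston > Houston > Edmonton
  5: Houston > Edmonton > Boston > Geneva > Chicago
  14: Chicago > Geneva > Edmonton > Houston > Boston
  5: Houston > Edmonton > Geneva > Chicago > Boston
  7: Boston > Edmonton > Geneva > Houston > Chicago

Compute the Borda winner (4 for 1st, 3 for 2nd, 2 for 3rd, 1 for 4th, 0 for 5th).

Boston: 5×2 + 5×3 + 5×2 + 5×2 + 14×0 + 5×0 + 7×4 = 73
Geneva: 5×3 + 5×4 + 5×3 + 5×1 + 14×3 + 5×2 + 7×2 = 121
Chicago: 5×4 + 5×0 + 5×4 + 5×0 + 14×4 + 5×1 + 7×0 = 101
Houston: 5×0 + 5×2 + 5×1 + 5×4 + 14×1 + 5×4 + 7×1 = 76
Edmonton: 5×1 + 5×1 + 5×0 + 5×3 + 14×2 + 5×3 + 7×3 = 89

Geneva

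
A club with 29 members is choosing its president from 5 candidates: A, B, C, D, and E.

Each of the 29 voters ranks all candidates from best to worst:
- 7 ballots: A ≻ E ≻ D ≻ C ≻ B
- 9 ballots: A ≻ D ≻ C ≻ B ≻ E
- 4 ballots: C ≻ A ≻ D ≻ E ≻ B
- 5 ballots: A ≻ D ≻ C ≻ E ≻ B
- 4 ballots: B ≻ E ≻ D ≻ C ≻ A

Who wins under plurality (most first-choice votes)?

First-place votes: A 21, B 4, C 4, D 0, E 0.

A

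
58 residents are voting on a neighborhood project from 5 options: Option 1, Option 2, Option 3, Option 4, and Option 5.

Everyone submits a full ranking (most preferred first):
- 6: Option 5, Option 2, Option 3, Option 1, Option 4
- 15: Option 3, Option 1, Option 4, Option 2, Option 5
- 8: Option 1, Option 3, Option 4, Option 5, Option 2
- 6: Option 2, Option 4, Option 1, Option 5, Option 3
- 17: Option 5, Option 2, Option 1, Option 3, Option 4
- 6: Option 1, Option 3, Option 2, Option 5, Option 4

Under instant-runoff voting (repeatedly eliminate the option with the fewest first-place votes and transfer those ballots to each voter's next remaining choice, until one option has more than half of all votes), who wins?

Option 1

Round 1: Option 1 14, Option 2 6, Option 3 15, Option 4 0, Option 5 23. Option 4 eliminated.
Round 2: Option 1 14, Option 2 6, Option 3 15, Option 5 23. Option 2 eliminated.
Round 3: Option 1 20, Option 3 15, Option 5 23. Option 3 eliminated.
Round 4: Option 1 35, Option 5 23. Option 1 has a majority (≥30).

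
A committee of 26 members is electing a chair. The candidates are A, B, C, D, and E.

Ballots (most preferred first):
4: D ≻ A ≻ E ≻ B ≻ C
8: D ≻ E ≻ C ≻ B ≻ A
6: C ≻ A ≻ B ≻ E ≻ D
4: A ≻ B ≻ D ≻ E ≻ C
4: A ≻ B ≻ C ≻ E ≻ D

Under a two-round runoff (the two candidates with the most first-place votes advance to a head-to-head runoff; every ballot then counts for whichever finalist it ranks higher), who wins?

A

Round 1 first-place votes: A 8, B 0, C 6, D 12, E 0. D and A advance.
Runoff: D is ranked above A on 12 ballots, A above D on 14.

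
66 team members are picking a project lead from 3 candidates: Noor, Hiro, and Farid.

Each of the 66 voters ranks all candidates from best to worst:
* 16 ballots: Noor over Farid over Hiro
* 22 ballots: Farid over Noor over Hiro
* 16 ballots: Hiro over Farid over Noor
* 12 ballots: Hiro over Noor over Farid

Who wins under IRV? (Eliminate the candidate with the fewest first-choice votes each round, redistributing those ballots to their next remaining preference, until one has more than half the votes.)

Round 1: Noor 16, Hiro 28, Farid 22. Noor eliminated.
Round 2: Hiro 28, Farid 38. Farid has a majority (≥34).

Farid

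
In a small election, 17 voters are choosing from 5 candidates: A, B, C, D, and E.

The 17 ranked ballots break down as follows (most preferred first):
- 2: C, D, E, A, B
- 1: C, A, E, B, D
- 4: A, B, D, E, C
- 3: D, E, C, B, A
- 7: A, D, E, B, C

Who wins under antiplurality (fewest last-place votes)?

E

Last-place votes: A 3, B 2, C 11, D 1, E 0.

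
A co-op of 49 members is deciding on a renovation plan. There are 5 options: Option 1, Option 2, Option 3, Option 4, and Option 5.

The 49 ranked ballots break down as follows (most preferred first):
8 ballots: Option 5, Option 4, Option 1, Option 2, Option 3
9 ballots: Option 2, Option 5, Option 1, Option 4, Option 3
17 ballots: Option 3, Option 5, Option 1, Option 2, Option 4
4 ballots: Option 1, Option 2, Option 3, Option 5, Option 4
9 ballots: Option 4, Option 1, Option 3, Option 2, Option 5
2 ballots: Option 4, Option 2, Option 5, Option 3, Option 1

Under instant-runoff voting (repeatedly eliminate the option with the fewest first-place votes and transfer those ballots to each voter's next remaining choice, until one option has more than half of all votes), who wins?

Option 4

Round 1: Option 1 4, Option 2 9, Option 3 17, Option 4 11, Option 5 8. Option 1 eliminated.
Round 2: Option 2 13, Option 3 17, Option 4 11, Option 5 8. Option 5 eliminated.
Round 3: Option 2 13, Option 3 17, Option 4 19. Option 2 eliminated.
Round 4: Option 3 21, Option 4 28. Option 4 has a majority (≥25).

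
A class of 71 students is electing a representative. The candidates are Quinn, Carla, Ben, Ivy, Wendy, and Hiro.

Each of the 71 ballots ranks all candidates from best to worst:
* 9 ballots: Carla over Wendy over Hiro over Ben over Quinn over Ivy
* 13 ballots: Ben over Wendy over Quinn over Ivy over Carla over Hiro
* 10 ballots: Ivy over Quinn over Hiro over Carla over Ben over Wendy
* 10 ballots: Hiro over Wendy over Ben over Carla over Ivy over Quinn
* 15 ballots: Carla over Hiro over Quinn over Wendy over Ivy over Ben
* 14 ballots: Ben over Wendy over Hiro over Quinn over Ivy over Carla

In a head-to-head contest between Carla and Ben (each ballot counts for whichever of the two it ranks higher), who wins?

Carla is ranked above Ben on 34 ballots; Ben above Carla on 37.

Ben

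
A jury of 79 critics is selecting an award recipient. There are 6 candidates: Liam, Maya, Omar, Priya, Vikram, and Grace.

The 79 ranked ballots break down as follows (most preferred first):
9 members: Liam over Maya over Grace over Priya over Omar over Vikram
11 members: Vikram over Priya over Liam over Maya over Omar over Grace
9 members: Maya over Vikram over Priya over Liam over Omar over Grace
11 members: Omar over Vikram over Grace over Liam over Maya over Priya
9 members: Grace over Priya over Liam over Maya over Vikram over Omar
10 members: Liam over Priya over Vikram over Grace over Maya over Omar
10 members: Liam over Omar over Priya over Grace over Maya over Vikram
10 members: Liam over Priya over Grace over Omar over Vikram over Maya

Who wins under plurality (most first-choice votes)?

First-place votes: Liam 39, Maya 9, Omar 11, Priya 0, Vikram 11, Grace 9.

Liam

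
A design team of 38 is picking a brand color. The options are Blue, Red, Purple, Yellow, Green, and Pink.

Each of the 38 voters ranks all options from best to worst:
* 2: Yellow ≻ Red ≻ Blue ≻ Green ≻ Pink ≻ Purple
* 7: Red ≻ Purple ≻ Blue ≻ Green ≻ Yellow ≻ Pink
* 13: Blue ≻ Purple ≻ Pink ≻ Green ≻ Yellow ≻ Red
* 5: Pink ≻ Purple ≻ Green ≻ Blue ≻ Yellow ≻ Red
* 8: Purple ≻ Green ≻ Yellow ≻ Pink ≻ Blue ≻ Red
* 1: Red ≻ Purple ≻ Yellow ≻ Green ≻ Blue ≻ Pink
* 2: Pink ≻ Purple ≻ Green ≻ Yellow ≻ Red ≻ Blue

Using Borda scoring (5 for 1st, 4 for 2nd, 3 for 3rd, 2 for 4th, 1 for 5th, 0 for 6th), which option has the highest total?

Purple

Blue: 2×3 + 7×3 + 13×5 + 5×2 + 8×1 + 1×1 + 2×0 = 111
Red: 2×4 + 7×5 + 13×0 + 5×0 + 8×0 + 1×5 + 2×1 = 50
Purple: 2×0 + 7×4 + 13×4 + 5×4 + 8×5 + 1×4 + 2×4 = 152
Yellow: 2×5 + 7×1 + 13×1 + 5×1 + 8×3 + 1×3 + 2×2 = 66
Green: 2×2 + 7×2 + 13×2 + 5×3 + 8×4 + 1×2 + 2×3 = 99
Pink: 2×1 + 7×0 + 13×3 + 5×5 + 8×2 + 1×0 + 2×5 = 92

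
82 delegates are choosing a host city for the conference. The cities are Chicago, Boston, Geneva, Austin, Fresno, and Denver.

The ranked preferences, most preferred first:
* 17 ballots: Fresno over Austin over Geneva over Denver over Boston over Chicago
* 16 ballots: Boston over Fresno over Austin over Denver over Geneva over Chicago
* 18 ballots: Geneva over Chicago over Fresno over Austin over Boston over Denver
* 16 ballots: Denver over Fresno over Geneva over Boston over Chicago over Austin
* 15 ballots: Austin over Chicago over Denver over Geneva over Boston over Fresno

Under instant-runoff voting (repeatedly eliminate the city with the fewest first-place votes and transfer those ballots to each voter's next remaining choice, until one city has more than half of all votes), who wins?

Fresno

Round 1: Chicago 0, Boston 16, Geneva 18, Austin 15, Fresno 17, Denver 16. Chicago eliminated.
Round 2: Boston 16, Geneva 18, Austin 15, Fresno 17, Denver 16. Austin eliminated.
Round 3: Boston 16, Geneva 18, Fresno 17, Denver 31. Boston eliminated.
Round 4: Geneva 18, Fresno 33, Denver 31. Geneva eliminated.
Round 5: Fresno 51, Denver 31. Fresno has a majority (≥42).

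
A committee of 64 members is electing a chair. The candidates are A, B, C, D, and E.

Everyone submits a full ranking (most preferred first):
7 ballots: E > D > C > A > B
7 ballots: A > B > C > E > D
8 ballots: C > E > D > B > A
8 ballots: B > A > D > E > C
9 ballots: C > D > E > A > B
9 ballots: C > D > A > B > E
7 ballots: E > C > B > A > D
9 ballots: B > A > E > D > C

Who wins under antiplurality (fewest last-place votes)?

Last-place votes: A 8, B 16, C 17, D 14, E 9.

A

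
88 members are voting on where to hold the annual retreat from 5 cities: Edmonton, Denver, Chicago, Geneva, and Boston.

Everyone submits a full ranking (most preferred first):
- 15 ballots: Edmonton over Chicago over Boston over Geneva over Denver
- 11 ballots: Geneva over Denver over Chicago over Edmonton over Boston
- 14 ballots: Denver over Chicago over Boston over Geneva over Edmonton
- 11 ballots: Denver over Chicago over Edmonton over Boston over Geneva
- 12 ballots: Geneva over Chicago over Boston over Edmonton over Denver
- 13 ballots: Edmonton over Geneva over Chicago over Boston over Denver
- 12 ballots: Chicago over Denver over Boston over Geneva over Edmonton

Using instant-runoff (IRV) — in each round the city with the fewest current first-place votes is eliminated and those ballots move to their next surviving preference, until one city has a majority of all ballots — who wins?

Round 1: Edmonton 28, Denver 25, Chicago 12, Geneva 23, Boston 0. Boston eliminated.
Round 2: Edmonton 28, Denver 25, Chicago 12, Geneva 23. Chicago eliminated.
Round 3: Edmonton 28, Denver 37, Geneva 23. Geneva eliminated.
Round 4: Edmonton 40, Denver 48. Denver has a majority (≥45).

Denver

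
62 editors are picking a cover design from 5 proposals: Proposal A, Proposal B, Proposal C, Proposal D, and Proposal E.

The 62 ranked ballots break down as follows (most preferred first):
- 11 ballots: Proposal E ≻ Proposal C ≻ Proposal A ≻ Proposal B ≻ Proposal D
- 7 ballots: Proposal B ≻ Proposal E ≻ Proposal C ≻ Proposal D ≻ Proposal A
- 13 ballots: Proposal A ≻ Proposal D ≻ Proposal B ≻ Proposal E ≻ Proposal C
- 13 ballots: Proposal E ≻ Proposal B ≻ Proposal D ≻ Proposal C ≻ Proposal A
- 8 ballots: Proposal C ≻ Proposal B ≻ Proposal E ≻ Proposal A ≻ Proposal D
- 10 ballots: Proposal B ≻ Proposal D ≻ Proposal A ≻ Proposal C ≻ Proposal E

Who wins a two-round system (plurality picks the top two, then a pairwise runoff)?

Proposal B

Round 1 first-place votes: Proposal A 13, Proposal B 17, Proposal C 8, Proposal D 0, Proposal E 24. Proposal E and Proposal B advance.
Runoff: Proposal E is ranked above Proposal B on 24 ballots, Proposal B above Proposal E on 38.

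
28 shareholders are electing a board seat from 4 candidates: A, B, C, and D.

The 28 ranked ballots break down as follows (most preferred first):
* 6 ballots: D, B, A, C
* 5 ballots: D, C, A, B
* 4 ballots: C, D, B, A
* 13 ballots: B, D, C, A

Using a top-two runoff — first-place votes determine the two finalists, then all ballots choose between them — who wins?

Round 1 first-place votes: A 0, B 13, C 4, D 11. B and D advance.
Runoff: B is ranked above D on 13 ballots, D above B on 15.

D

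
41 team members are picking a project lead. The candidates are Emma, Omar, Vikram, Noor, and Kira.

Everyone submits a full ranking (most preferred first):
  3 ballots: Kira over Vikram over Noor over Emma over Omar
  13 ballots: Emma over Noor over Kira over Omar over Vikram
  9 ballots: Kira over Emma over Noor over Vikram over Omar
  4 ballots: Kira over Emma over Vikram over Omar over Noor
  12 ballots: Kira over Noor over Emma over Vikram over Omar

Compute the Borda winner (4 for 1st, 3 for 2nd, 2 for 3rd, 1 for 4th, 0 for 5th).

Emma: 3×1 + 13×4 + 9×3 + 4×3 + 12×2 = 118
Omar: 3×0 + 13×1 + 9×0 + 4×1 + 12×0 = 17
Vikram: 3×3 + 13×0 + 9×1 + 4×2 + 12×1 = 38
Noor: 3×2 + 13×3 + 9×2 + 4×0 + 12×3 = 99
Kira: 3×4 + 13×2 + 9×4 + 4×4 + 12×4 = 138

Kira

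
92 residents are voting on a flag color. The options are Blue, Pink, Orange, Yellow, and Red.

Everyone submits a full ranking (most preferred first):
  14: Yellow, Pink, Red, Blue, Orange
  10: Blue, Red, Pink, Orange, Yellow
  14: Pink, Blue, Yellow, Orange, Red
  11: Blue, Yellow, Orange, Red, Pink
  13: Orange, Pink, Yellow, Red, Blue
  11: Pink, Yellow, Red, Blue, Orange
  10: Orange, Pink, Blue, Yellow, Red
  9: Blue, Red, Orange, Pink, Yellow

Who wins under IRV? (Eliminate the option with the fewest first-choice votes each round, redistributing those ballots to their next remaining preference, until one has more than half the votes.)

Round 1: Blue 30, Pink 25, Orange 23, Yellow 14, Red 0. Red eliminated.
Round 2: Blue 30, Pink 25, Orange 23, Yellow 14. Yellow eliminated.
Round 3: Blue 30, Pink 39, Orange 23. Orange eliminated.
Round 4: Blue 30, Pink 62. Pink has a majority (≥47).

Pink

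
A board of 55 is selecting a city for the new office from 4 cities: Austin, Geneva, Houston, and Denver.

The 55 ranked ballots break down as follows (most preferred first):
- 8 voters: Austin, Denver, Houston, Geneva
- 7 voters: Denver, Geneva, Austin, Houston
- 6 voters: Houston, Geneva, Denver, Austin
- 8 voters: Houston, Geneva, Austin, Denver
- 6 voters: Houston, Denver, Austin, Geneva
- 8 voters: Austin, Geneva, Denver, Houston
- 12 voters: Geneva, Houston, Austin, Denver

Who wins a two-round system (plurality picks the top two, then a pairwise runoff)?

Round 1 first-place votes: Austin 16, Geneva 12, Houston 20, Denver 7. Houston and Austin advance.
Runoff: Houston is ranked above Austin on 32 ballots, Austin above Houston on 23.

Houston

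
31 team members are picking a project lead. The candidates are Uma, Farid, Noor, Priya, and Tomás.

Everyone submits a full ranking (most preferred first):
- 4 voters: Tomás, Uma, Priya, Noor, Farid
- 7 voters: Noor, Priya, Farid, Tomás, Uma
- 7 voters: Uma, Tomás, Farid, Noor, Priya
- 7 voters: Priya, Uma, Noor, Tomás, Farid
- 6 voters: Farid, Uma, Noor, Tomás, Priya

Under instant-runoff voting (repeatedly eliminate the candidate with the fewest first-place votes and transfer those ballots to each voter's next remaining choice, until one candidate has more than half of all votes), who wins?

Uma

Round 1: Uma 7, Farid 6, Noor 7, Priya 7, Tomás 4. Tomás eliminated.
Round 2: Uma 11, Farid 6, Noor 7, Priya 7. Farid eliminated.
Round 3: Uma 17, Noor 7, Priya 7. Uma has a majority (≥16).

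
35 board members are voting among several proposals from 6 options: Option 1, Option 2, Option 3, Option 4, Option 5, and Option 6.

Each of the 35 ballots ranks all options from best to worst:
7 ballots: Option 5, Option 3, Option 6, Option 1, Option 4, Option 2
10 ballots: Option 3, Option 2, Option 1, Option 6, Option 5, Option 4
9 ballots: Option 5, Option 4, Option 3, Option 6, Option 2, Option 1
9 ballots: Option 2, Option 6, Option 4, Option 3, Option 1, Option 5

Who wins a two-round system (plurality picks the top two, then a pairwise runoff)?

Option 3

Round 1 first-place votes: Option 1 0, Option 2 9, Option 3 10, Option 4 0, Option 5 16, Option 6 0. Option 5 and Option 3 advance.
Runoff: Option 5 is ranked above Option 3 on 16 ballots, Option 3 above Option 5 on 19.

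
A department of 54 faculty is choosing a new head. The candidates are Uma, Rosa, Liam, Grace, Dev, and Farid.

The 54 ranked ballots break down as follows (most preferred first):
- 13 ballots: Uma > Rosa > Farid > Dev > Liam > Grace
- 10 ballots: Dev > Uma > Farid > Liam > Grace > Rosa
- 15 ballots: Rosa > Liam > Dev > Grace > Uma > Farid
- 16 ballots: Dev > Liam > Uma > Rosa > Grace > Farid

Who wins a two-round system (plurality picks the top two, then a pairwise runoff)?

Rosa

Round 1 first-place votes: Uma 13, Rosa 15, Liam 0, Grace 0, Dev 26, Farid 0. Dev and Rosa advance.
Runoff: Dev is ranked above Rosa on 26 ballots, Rosa above Dev on 28.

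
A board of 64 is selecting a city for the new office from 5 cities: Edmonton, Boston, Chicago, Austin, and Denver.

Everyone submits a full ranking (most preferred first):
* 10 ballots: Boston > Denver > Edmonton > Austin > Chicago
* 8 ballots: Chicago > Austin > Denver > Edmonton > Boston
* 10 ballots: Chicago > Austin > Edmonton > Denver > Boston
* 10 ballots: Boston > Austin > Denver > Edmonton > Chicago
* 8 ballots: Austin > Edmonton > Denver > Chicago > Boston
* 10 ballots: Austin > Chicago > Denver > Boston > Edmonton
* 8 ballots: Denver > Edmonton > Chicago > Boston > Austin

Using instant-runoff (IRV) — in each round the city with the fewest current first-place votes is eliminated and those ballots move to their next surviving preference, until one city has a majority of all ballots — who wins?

Chicago

Round 1: Edmonton 0, Boston 20, Chicago 18, Austin 18, Denver 8. Edmonton eliminated.
Round 2: Boston 20, Chicago 18, Austin 18, Denver 8. Denver eliminated.
Round 3: Boston 20, Chicago 26, Austin 18. Austin eliminated.
Round 4: Boston 20, Chicago 44. Chicago has a majority (≥33).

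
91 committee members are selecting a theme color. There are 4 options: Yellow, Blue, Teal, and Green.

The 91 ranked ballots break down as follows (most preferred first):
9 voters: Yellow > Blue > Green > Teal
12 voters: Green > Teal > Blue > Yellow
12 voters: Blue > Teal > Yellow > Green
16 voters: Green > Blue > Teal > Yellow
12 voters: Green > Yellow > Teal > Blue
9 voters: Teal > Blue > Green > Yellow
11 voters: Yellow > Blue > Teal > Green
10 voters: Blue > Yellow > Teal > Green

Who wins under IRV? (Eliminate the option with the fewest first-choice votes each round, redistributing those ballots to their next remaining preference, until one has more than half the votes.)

Round 1: Yellow 20, Blue 22, Teal 9, Green 40. Teal eliminated.
Round 2: Yellow 20, Blue 31, Green 40. Yellow eliminated.
Round 3: Blue 51, Green 40. Blue has a majority (≥46).

Blue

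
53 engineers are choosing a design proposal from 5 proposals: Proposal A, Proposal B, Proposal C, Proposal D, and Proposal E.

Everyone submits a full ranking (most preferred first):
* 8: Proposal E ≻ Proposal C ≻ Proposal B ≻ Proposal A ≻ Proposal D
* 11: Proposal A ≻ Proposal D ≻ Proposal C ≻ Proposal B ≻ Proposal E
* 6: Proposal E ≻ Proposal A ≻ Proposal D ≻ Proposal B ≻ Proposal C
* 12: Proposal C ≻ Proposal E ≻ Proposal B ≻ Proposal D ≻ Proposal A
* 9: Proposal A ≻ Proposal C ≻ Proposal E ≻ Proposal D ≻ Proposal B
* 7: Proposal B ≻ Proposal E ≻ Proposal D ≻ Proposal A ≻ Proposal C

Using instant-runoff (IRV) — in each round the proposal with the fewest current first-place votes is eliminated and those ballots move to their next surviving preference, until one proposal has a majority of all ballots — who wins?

Round 1: Proposal A 20, Proposal B 7, Proposal C 12, Proposal D 0, Proposal E 14. Proposal D eliminated.
Round 2: Proposal A 20, Proposal B 7, Proposal C 12, Proposal E 14. Proposal B eliminated.
Round 3: Proposal A 20, Proposal C 12, Proposal E 21. Proposal C eliminated.
Round 4: Proposal A 20, Proposal E 33. Proposal E has a majority (≥27).

Proposal E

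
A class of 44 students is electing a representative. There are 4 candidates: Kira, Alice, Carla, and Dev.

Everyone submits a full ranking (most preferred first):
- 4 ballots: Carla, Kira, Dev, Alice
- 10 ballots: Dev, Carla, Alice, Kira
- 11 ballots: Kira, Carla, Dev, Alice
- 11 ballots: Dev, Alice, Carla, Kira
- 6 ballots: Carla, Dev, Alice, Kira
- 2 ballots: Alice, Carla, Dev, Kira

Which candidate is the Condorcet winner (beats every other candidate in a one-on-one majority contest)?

Carla vs Kira: 33–11
Carla vs Alice: 31–13
Carla vs Dev: 23–21
Carla beats every other candidate.

Carla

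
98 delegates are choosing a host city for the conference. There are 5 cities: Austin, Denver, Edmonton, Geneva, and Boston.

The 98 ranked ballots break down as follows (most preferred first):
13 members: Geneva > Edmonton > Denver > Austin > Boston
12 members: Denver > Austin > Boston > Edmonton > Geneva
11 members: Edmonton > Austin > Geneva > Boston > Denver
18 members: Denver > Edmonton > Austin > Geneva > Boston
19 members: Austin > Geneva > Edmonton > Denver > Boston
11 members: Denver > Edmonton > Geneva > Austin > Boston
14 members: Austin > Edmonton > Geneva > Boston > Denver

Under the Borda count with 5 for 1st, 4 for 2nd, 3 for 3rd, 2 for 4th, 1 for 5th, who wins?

Austin: 13×2 + 12×4 + 11×4 + 18×3 + 19×5 + 11×2 + 14×5 = 359
Denver: 13×3 + 12×5 + 11×1 + 18×5 + 19×2 + 11×5 + 14×1 = 307
Edmonton: 13×4 + 12×2 + 11×5 + 18×4 + 19×3 + 11×4 + 14×4 = 360
Geneva: 13×5 + 12×1 + 11×3 + 18×2 + 19×4 + 11×3 + 14×3 = 297
Boston: 13×1 + 12×3 + 11×2 + 18×1 + 19×1 + 11×1 + 14×2 = 147

Edmonton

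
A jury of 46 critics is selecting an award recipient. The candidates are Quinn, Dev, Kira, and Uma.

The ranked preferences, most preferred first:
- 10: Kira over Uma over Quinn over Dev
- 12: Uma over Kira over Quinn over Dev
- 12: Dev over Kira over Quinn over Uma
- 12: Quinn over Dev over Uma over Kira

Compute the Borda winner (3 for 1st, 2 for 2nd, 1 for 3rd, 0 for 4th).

Quinn: 10×1 + 12×1 + 12×1 + 12×3 = 70
Dev: 10×0 + 12×0 + 12×3 + 12×2 = 60
Kira: 10×3 + 12×2 + 12×2 + 12×0 = 78
Uma: 10×2 + 12×3 + 12×0 + 12×1 = 68

Kira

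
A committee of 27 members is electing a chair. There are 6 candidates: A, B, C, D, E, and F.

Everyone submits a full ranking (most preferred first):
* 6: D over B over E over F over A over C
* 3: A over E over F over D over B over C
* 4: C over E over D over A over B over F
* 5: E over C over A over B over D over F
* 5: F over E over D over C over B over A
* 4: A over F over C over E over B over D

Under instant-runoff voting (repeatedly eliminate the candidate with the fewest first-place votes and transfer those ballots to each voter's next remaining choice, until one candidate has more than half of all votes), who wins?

Round 1: A 7, B 0, C 4, D 6, E 5, F 5. B eliminated.
Round 2: A 7, C 4, D 6, E 5, F 5. C eliminated.
Round 3: A 7, D 6, E 9, F 5. F eliminated.
Round 4: A 7, D 6, E 14. E has a majority (≥14).

E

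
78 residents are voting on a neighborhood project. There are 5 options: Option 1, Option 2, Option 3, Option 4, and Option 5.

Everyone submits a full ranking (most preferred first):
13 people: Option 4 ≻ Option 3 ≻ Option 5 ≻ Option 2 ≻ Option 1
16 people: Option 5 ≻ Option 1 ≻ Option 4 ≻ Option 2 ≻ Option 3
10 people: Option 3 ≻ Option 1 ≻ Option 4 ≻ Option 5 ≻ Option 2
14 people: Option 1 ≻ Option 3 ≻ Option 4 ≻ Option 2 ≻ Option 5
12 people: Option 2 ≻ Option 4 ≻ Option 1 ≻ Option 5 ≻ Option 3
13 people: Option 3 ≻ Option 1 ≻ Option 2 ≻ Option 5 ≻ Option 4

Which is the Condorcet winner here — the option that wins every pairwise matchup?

Option 1 vs Option 2: 53–25
Option 1 vs Option 3: 42–36
Option 1 vs Option 4: 53–25
Option 1 vs Option 5: 49–29
Option 1 beats every other option.

Option 1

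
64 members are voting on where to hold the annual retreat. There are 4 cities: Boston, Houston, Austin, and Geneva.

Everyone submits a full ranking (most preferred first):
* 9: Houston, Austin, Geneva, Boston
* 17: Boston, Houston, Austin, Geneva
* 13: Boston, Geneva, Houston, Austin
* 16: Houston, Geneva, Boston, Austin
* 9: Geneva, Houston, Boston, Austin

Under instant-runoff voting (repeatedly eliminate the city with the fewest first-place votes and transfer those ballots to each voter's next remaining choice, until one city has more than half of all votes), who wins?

Houston

Round 1: Boston 30, Houston 25, Austin 0, Geneva 9. Austin eliminated.
Round 2: Boston 30, Houston 25, Geneva 9. Geneva eliminated.
Round 3: Boston 30, Houston 34. Houston has a majority (≥33).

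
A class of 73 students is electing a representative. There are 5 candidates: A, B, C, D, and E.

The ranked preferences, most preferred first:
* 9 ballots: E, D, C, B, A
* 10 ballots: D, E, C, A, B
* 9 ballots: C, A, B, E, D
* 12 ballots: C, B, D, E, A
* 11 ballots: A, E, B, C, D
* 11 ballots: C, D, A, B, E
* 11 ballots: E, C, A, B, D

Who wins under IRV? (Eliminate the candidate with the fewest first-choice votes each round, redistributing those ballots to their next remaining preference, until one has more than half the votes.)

E

Round 1: A 11, B 0, C 32, D 10, E 20. B eliminated.
Round 2: A 11, C 32, D 10, E 20. D eliminated.
Round 3: A 11, C 32, E 30. A eliminated.
Round 4: C 32, E 41. E has a majority (≥37).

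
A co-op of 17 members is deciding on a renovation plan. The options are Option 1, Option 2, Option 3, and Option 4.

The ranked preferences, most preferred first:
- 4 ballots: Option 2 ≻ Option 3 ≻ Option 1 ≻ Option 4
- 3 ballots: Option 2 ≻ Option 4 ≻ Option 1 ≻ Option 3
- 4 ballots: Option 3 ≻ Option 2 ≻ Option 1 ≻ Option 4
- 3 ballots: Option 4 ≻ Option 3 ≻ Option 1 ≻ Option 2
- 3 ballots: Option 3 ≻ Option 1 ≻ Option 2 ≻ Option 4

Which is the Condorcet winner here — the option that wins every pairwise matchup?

Option 3

Option 3 vs Option 1: 14–3
Option 3 vs Option 2: 10–7
Option 3 vs Option 4: 11–6
Option 3 beats every other option.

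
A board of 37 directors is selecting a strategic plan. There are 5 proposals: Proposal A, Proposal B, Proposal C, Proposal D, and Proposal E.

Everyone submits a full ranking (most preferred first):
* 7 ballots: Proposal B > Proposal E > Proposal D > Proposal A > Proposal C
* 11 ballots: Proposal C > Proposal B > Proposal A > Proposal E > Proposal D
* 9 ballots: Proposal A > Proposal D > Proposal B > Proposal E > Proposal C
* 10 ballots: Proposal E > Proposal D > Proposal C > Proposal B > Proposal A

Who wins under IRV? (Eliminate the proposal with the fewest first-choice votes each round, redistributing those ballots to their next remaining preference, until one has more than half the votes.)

Round 1: Proposal A 9, Proposal B 7, Proposal C 11, Proposal D 0, Proposal E 10. Proposal D eliminated.
Round 2: Proposal A 9, Proposal B 7, Proposal C 11, Proposal E 10. Proposal B eliminated.
Round 3: Proposal A 9, Proposal C 11, Proposal E 17. Proposal A eliminated.
Round 4: Proposal C 11, Proposal E 26. Proposal E has a majority (≥19).

Proposal E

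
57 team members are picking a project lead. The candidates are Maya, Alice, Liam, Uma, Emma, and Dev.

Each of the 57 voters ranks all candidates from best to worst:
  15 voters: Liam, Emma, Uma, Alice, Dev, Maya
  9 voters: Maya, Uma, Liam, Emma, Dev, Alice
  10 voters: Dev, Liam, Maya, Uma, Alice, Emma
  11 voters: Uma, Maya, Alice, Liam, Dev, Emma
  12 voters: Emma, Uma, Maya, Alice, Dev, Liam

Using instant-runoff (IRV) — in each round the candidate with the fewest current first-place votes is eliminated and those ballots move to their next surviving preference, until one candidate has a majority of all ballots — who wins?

Uma

Round 1: Maya 9, Alice 0, Liam 15, Uma 11, Emma 12, Dev 10. Alice eliminated.
Round 2: Maya 9, Liam 15, Uma 11, Emma 12, Dev 10. Maya eliminated.
Round 3: Liam 15, Uma 20, Emma 12, Dev 10. Dev eliminated.
Round 4: Liam 25, Uma 20, Emma 12. Emma eliminated.
Round 5: Liam 25, Uma 32. Uma has a majority (≥29).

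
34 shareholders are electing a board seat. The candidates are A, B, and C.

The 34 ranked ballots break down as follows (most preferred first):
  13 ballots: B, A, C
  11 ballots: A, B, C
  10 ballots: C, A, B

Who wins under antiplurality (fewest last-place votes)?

Last-place votes: A 0, B 10, C 24.

A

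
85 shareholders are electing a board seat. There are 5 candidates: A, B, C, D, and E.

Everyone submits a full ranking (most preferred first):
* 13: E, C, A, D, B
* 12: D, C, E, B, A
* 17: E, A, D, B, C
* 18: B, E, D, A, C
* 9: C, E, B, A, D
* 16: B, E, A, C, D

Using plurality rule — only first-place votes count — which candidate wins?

First-place votes: A 0, B 34, C 9, D 12, E 30.

B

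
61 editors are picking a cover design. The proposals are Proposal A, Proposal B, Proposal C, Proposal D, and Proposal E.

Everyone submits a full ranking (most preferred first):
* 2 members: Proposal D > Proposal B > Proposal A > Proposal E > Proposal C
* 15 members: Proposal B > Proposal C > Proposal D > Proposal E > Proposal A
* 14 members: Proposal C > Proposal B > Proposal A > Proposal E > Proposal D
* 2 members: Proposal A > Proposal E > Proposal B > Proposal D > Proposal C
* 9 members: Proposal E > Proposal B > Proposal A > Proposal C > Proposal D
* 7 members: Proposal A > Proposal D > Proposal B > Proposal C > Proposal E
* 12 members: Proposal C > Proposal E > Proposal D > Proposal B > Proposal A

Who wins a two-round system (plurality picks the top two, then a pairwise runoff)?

Proposal B

Round 1 first-place votes: Proposal A 9, Proposal B 15, Proposal C 26, Proposal D 2, Proposal E 9. Proposal C and Proposal B advance.
Runoff: Proposal C is ranked above Proposal B on 26 ballots, Proposal B above Proposal C on 35.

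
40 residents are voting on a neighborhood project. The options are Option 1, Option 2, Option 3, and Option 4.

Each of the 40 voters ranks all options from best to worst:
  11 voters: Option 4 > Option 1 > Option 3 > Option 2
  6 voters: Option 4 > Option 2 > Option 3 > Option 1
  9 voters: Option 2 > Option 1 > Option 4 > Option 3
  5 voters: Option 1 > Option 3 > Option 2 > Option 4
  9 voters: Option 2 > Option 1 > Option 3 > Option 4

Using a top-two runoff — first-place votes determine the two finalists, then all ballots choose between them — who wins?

Option 2

Round 1 first-place votes: Option 1 5, Option 2 18, Option 3 0, Option 4 17. Option 2 and Option 4 advance.
Runoff: Option 2 is ranked above Option 4 on 23 ballots, Option 4 above Option 2 on 17.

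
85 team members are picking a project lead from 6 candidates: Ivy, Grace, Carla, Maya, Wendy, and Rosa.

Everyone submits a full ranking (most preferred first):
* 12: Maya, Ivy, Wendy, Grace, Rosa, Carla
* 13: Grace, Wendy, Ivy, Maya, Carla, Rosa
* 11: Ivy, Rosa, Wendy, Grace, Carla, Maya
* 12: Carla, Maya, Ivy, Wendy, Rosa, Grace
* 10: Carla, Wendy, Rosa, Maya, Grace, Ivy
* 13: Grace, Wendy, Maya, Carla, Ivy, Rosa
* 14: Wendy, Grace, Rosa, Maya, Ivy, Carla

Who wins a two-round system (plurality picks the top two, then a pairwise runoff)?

Round 1 first-place votes: Ivy 11, Grace 26, Carla 22, Maya 12, Wendy 14, Rosa 0. Grace and Carla advance.
Runoff: Grace is ranked above Carla on 63 ballots, Carla above Grace on 22.

Grace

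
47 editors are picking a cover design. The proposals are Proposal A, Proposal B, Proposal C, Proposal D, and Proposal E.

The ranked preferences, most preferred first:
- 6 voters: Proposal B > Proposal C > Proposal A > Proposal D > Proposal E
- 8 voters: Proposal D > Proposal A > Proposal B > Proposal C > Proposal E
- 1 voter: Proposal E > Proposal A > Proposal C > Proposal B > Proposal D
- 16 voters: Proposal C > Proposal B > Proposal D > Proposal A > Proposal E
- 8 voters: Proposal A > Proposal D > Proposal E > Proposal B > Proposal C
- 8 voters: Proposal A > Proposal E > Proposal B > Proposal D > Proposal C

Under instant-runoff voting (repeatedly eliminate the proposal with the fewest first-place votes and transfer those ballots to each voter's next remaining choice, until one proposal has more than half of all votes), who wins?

Proposal A

Round 1: Proposal A 16, Proposal B 6, Proposal C 16, Proposal D 8, Proposal E 1. Proposal E eliminated.
Round 2: Proposal A 17, Proposal B 6, Proposal C 16, Proposal D 8. Proposal B eliminated.
Round 3: Proposal A 17, Proposal C 22, Proposal D 8. Proposal D eliminated.
Round 4: Proposal A 25, Proposal C 22. Proposal A has a majority (≥24).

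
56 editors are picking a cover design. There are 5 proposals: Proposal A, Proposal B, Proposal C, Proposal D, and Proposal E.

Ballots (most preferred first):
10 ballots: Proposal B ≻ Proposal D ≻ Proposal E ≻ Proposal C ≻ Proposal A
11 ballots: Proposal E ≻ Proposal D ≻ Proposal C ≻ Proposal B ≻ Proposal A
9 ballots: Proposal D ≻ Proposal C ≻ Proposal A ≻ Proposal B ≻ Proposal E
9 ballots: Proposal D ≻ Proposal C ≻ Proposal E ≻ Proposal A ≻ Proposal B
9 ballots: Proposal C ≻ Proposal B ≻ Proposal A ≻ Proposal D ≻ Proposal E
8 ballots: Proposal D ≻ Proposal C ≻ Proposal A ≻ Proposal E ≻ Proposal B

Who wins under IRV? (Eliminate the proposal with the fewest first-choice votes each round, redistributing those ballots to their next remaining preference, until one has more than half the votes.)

Proposal D

Round 1: Proposal A 0, Proposal B 10, Proposal C 9, Proposal D 26, Proposal E 11. Proposal A eliminated.
Round 2: Proposal B 10, Proposal C 9, Proposal D 26, Proposal E 11. Proposal C eliminated.
Round 3: Proposal B 19, Proposal D 26, Proposal E 11. Proposal E eliminated.
Round 4: Proposal B 19, Proposal D 37. Proposal D has a majority (≥29).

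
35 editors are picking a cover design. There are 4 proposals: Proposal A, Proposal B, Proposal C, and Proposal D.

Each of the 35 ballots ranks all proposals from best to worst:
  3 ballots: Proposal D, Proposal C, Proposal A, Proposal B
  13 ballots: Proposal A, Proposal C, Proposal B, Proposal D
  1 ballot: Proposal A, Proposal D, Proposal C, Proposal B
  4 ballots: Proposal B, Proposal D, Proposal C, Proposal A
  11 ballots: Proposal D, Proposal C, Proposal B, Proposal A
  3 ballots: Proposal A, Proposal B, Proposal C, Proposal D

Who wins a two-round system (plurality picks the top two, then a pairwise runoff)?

Round 1 first-place votes: Proposal A 17, Proposal B 4, Proposal C 0, Proposal D 14. Proposal A and Proposal D advance.
Runoff: Proposal A is ranked above Proposal D on 17 ballots, Proposal D above Proposal A on 18.

Proposal D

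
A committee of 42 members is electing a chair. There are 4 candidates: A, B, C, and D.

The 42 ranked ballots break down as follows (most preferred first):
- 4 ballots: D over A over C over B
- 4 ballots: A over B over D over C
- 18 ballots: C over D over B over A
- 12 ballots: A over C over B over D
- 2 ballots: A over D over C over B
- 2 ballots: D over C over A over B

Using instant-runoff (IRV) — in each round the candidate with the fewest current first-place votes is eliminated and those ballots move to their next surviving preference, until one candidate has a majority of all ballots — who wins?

Round 1: A 18, B 0, C 18, D 6. B eliminated.
Round 2: A 18, C 18, D 6. D eliminated.
Round 3: A 22, C 20. A has a majority (≥22).

A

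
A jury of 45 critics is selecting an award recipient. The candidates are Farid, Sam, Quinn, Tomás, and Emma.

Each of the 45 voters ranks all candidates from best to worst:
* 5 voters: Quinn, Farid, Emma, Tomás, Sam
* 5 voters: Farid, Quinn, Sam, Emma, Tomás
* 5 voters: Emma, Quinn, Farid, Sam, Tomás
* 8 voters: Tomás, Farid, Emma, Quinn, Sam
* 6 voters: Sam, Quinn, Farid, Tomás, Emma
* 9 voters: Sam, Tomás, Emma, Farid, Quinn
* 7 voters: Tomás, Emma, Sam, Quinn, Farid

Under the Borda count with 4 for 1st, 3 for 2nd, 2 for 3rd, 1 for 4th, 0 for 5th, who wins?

Tomás

Farid: 5×3 + 5×4 + 5×2 + 8×3 + 6×2 + 9×1 + 7×0 = 90
Sam: 5×0 + 5×2 + 5×1 + 8×0 + 6×4 + 9×4 + 7×2 = 89
Quinn: 5×4 + 5×3 + 5×3 + 8×1 + 6×3 + 9×0 + 7×1 = 83
Tomás: 5×1 + 5×0 + 5×0 + 8×4 + 6×1 + 9×3 + 7×4 = 98
Emma: 5×2 + 5×1 + 5×4 + 8×2 + 6×0 + 9×2 + 7×3 = 90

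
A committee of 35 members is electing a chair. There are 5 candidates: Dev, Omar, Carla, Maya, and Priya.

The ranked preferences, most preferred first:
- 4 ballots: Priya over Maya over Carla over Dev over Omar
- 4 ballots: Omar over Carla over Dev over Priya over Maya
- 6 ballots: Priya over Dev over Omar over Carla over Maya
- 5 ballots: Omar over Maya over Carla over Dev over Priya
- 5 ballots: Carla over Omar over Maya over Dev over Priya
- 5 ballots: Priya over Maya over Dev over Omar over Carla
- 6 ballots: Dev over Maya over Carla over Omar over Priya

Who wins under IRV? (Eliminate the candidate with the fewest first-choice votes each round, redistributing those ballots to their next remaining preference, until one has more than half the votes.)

Omar

Round 1: Dev 6, Omar 9, Carla 5, Maya 0, Priya 15. Maya eliminated.
Round 2: Dev 6, Omar 9, Carla 5, Priya 15. Carla eliminated.
Round 3: Dev 6, Omar 14, Priya 15. Dev eliminated.
Round 4: Omar 20, Priya 15. Omar has a majority (≥18).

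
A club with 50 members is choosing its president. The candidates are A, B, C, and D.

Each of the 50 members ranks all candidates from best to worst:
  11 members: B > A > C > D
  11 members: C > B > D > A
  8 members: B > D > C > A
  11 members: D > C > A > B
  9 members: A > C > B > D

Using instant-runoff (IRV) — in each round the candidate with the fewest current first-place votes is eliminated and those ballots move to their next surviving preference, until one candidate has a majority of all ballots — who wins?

C

Round 1: A 9, B 19, C 11, D 11. A eliminated.
Round 2: B 19, C 20, D 11. D eliminated.
Round 3: B 19, C 31. C has a majority (≥26).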